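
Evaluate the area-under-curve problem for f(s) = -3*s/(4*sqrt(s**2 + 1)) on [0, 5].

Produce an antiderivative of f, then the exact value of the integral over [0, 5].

f matches the chain-rule pattern g'(h)*h' with inner function h(s) = s**2 + 1; substituting u = h(s) collapses the integral.
F(s) = -3*sqrt(s**2 + 1)/4 is an antiderivative of f.
Check: d/ds[-3*sqrt(s**2 + 1)/4] = -3*s/(4*sqrt(s**2 + 1)) = f(s).
F(5) = -3*sqrt(26)/4; F(0) = -3/4.
Integral = F(5) - F(0) = 3/4 - 3*sqrt(26)/4.

Antiderivative: F(s) = -3*sqrt(s**2 + 1)/4; value = 3/4 - 3*sqrt(26)/4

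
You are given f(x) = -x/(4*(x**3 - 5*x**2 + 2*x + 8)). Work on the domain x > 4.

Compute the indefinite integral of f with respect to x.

Factor the denominator (4*(x - 4)*(x - 2)*(x + 1)) and decompose: f = 1/(60*(x + 1)) + 1/(12*(x - 2)) - 1/(10*(x - 4)); each piece integrates to a log, atan, or power term.
Check: d/dx[(-6*log(x - 4) + 5*log(x - 2) + log(x + 1))/60] = -x/(4*x**3 - 20*x**2 + 8*x + 32), which equals f(x).

F(x) = (-6*log(x - 4) + 5*log(x - 2) + log(x + 1))/60 + C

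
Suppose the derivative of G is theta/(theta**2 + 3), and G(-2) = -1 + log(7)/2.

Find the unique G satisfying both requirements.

The substitution u = theta**2 + 3 works: G'(theta) is exactly (dG/du)*(du/dtheta) for that inner function.
A general antiderivative is log(theta**2 + 3)/2 + C.
The condition gives C = -1 + log(7)/2 - (log(7)/2) = -1.
So G(theta) = log(theta**2 + 3)/2 - 1.
Check: d/dtheta[log(theta**2 + 3)/2 - 1] = theta/(theta**2 + 3) = G'(theta).

G(theta) = log(theta**2 + 3)/2 - 1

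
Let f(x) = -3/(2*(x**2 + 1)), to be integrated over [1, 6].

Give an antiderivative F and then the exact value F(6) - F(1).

For F(x) to be correct the identity F'(x) - f(x) = 0 must hold.
F(x) = -3*atan(x)/2 is an antiderivative of f.
Check: d/dx[-3*atan(x)/2] = -3/(2*x**2 + 2), which equals f(x).
F(6) = -3*atan(6)/2; F(1) = -3*pi/8.
Integral = F(6) - F(1) = -3*atan(6)/2 + 3*pi/8.

Antiderivative: F(x) = -3*atan(x)/2; value = -3*atan(6)/2 + 3*pi/8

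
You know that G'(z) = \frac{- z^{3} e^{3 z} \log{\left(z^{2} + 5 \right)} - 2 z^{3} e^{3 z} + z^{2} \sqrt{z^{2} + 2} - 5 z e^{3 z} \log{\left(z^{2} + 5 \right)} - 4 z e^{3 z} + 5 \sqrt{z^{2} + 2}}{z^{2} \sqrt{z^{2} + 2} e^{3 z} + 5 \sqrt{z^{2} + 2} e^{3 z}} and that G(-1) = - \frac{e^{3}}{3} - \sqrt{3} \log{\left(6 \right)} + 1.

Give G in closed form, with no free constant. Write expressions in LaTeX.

G(z) = - \sqrt{z^{2} + 2} \log{\left(z^{2} + 5 \right)} + 1 - \frac{e^{- 3 z}}{3}

Since d/dz undoes antidifferentiation here, G(z) must give back the stated G'(z).
A general antiderivative is - \sqrt{z^{2} + 2} \log{\left(z^{2} + 5 \right)} - \frac{e^{- 3 z}}{3} + C.
The condition gives C = - \frac{e^{3}}{3} - \sqrt{3} \log{\left(6 \right)} + 1 - (- \frac{e^{3}}{3} - \sqrt{3} \log{\left(6 \right)}) = 1.
So G(z) = - \sqrt{z^{2} + 2} \log{\left(z^{2} + 5 \right)} + 1 - \frac{e^{- 3 z}}{3}.
Check: d/dz[- \sqrt{z^{2} + 2} \log{\left(z^{2} + 5 \right)} + 1 - \frac{e^{- 3 z}}{3}] = \frac{- z^{3} e^{3 z} \log{\left(z^{2} + 5 \right)} - 2 z^{3} e^{3 z} + z^{2} \sqrt{z^{2} + 2} - 5 z e^{3 z} \log{\left(z^{2} + 5 \right)} - 4 z e^{3 z} + 5 \sqrt{z^{2} + 2}}{z^{2} \sqrt{z^{2} + 2} e^{3 z} + 5 \sqrt{z^{2} + 2} e^{3 z}} = G'(z).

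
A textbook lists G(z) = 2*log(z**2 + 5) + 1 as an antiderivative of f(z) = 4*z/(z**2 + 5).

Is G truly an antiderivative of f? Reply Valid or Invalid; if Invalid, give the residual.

d/dz[G] = 4*z/(z**2 + 5)
This equals f(z) exactly, so the claim holds.

Valid: G'(z) = f(z).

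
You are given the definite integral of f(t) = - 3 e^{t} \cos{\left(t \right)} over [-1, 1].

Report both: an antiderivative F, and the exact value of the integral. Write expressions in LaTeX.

Antiderivative: F(t) = \frac{3 \left(- \sin{\left(t \right)} - \cos{\left(t \right)}\right) e^{t}}{2}; value = - \frac{3 e \sin{\left(1 \right)}}{2} - \frac{3 e \cos{\left(1 \right)}}{2} - \frac{3 \sin{\left(1 \right)}}{2 e} + \frac{3 \cos{\left(1 \right)}}{2 e}

Recover f(t) by differentiating a candidate F(t); any mismatch rules it out.
F(t) = \frac{3 \left(- \sin{\left(t \right)} - \cos{\left(t \right)}\right) e^{t}}{2} is an antiderivative of f.
Check: d/dt[\frac{3 \left(- \sin{\left(t \right)} - \cos{\left(t \right)}\right) e^{t}}{2}] = - 3 e^{t} \cos{\left(t \right)} = f(t).
F(1) = - \frac{3 e \sin{\left(1 \right)}}{2} - \frac{3 e \cos{\left(1 \right)}}{2}; F(-1) = - \frac{3 \cos{\left(1 \right)}}{2 e} + \frac{3 \sin{\left(1 \right)}}{2 e}.
Integral = F(1) - F(-1) = - \frac{3 e \sin{\left(1 \right)}}{2} - \frac{3 e \cos{\left(1 \right)}}{2} - \frac{3 \sin{\left(1 \right)}}{2 e} + \frac{3 \cos{\left(1 \right)}}{2 e}.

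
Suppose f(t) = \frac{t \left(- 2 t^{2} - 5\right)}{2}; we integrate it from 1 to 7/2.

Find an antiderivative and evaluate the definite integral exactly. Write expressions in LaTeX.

Antiderivative: F(t) = \frac{t^{2} \left(- t^{2} - 5\right)}{4}; value = - \frac{3285}{64}

Since d/dt undoes antidifferentiation here, F'(t) = f(t) is required of F(t).
F(t) = \frac{t^{2} \left(- t^{2} - 5\right)}{4} is an antiderivative of f.
Check: d/dt[\frac{t^{2} \left(- t^{2} - 5\right)}{4}] = - t^{3} - \frac{5 t}{2}, which equals f(t).
F(7/2) = - \frac{3381}{64}; F(1) = - \frac{3}{2}.
Integral = F(7/2) - F(1) = - \frac{3285}{64}.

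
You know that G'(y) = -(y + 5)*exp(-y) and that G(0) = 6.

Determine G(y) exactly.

G'(y) has the shape u'v + uv' for u = y + 6 and v = exp(-y) — it is the derivative of the product u*v.
A general antiderivative is (y + 6)*exp(-y) + C.
The condition gives C = 6 - (6) = 0.
So G(y) = y*exp(-y) + 6*exp(-y).
Check: d/dy[y*exp(-y) + 6*exp(-y)] = (-y - 5)*exp(-y), which equals G'(y).

G(y) = y*exp(-y) + 6*exp(-y)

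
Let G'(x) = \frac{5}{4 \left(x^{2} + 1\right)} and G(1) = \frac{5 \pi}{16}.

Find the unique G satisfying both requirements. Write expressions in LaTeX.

G(x) = \frac{5 \operatorname{atan}{\left(x \right)}}{4}

For G(x) to be correct, d/dx[G] must agree with the stated G'(x) identically.
A general antiderivative is \frac{5 \operatorname{atan}{\left(x \right)}}{4} + C.
The condition gives C = \frac{5 \pi}{16} - (\frac{5 \pi}{16}) = 0.
So G(x) = \frac{5 \operatorname{atan}{\left(x \right)}}{4}.
Check: d/dx[\frac{5 \operatorname{atan}{\left(x \right)}}{4}] = \frac{5}{4 x^{2} + 4}, which equals G'(x).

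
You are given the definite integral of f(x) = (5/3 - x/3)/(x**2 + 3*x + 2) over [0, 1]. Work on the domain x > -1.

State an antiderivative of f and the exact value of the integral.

The denominator factors as 3*(x + 1)*(x + 2); partial fractions split f into directly integrable pieces: -7/(3*(x + 2)) + 2/(x + 1).
F(x) = 2*log(x + 1) - 7*log(x + 2)/3 is an antiderivative of f.
Check: d/dx[2*log(x + 1) - 7*log(x + 2)/3] = (5 - x)/(3*x**2 + 9*x + 6), which equals f(x).
F(1) = -7*log(3)/3 + 2*log(2); F(0) = -7*log(2)/3.
Integral = F(1) - F(0) = -7*log(3)/3 + 13*log(2)/3.

Antiderivative: F(x) = 2*log(x + 1) - 7*log(x + 2)/3; value = -7*log(3)/3 + 13*log(2)/3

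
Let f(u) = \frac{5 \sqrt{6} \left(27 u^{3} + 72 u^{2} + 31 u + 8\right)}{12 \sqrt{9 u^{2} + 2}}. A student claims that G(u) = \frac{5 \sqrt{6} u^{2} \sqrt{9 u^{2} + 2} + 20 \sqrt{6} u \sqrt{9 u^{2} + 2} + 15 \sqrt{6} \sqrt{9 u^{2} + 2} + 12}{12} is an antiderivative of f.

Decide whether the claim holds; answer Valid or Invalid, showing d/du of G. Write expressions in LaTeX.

Valid - differentiating G returns exactly f.

d/du[G] = \frac{135 \sqrt{6} u^{3} + 360 \sqrt{6} u^{2} + 155 \sqrt{6} u + 40 \sqrt{6}}{12 \sqrt{9 u^{2} + 2}}
This equals f(u) exactly, so the claim holds.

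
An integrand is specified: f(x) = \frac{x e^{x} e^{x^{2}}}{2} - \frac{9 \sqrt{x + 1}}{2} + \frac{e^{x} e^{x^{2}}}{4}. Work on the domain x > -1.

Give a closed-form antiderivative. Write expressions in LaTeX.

An antiderivative is F(x) = - 3 x \sqrt{x + 1} - 3 \sqrt{x + 1} + \frac{e^{x} e^{x^{2}}}{4}.

The integrand splits into summands that can be handled one at a time.
Check: d/dx[- 3 x \sqrt{x + 1} - 3 \sqrt{x + 1} + \frac{e^{x} e^{x^{2}}}{4}] = \frac{2 x \sqrt{x + 1} e^{x} e^{x^{2}} - 18 x + \sqrt{x + 1} e^{x} e^{x^{2}} - 18}{4 \sqrt{x + 1}}, which equals f(x).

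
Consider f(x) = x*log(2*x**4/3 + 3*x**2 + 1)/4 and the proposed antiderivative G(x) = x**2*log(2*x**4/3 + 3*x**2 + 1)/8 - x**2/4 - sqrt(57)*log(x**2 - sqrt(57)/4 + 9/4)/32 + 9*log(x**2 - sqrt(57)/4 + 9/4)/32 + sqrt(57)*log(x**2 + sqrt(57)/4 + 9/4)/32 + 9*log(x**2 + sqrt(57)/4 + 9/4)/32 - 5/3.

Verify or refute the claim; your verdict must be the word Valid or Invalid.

d/dx[G] = x*log(2*x**4/3 + 3*x**2 + 1)/4
This equals f(x) exactly, so the claim holds.

Valid - differentiating G returns exactly f.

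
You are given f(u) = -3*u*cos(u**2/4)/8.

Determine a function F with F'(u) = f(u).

An antiderivative is F(u) = -3*sin(u**2/4)/4.

f matches the chain-rule pattern g'(h)*h' with inner function h(u) = u**2/4; substituting w = h(u) collapses the integral.
Check: d/du[-3*sin(u**2/4)/4] = -3*u*cos(u**2/4)/8 = f(u).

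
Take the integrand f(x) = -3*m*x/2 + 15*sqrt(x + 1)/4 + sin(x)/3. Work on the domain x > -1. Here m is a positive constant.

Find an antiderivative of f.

The integrand splits into summands that can be handled one at a time.
Check: d/dx[-3*m*x**2/4 + 5*x*sqrt(x + 1)/2 + 5*sqrt(x + 1)/2 - cos(x)/3] = (-18*m*x*sqrt(x + 1) + 45*x + 4*sqrt(x + 1)*sin(x) + 45)/(12*sqrt(x + 1)), which equals f(x).

An antiderivative is F(x) = -3*m*x**2/4 + 5*x*sqrt(x + 1)/2 + 5*sqrt(x + 1)/2 - cos(x)/3.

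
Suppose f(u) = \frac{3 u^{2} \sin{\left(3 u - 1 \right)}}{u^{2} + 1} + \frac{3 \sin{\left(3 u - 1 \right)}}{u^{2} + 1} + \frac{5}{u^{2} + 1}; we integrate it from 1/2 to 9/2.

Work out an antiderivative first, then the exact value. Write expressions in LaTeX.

Antiderivative: F(u) = - \cos{\left(3 u - 1 \right)} + 5 \operatorname{atan}{\left(u \right)}; value = - 5 \operatorname{atan}{\left(\frac{1}{2} \right)} - \cos{\left(\frac{25}{2} \right)} + \cos{\left(\frac{1}{2} \right)} + 5 \operatorname{atan}{\left(\frac{9}{2} \right)}

The integrand splits into summands that can be handled one at a time.
F(u) = - \cos{\left(3 u - 1 \right)} + 5 \operatorname{atan}{\left(u \right)} is an antiderivative of f.
Check: d/du[- \cos{\left(3 u - 1 \right)} + 5 \operatorname{atan}{\left(u \right)}] = \frac{3 u^{2} \sin{\left(3 u - 1 \right)} + 3 \sin{\left(3 u - 1 \right)} + 5}{u^{2} + 1}, which equals f(u).
F(9/2) = - \cos{\left(\frac{25}{2} \right)} + 5 \operatorname{atan}{\left(\frac{9}{2} \right)}; F(1/2) = - \cos{\left(\frac{1}{2} \right)} + 5 \operatorname{atan}{\left(\frac{1}{2} \right)}.
Integral = F(9/2) - F(1/2) = - 5 \operatorname{atan}{\left(\frac{1}{2} \right)} - \cos{\left(\frac{25}{2} \right)} + \cos{\left(\frac{1}{2} \right)} + 5 \operatorname{atan}{\left(\frac{9}{2} \right)}.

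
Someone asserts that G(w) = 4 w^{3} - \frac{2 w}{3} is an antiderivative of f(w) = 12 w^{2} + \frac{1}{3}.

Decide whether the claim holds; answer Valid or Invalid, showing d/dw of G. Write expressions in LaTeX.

Invalid: d/dw[G] - f = -1, which is not 0.

d/dw[G] = 12 w^{2} - \frac{2}{3}
d/dw[G] - f(w) = -1 != 0.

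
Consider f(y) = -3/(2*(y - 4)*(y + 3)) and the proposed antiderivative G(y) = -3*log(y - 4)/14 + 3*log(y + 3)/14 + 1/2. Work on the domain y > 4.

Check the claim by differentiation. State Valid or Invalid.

d/dy[G] = -3/(2*y**2 - 2*y - 24)
This equals f(y) exactly, so the claim holds.

Valid - differentiating G returns exactly f.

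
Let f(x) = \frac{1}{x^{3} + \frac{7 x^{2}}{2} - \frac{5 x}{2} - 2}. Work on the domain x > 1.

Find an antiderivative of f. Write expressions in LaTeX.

The denominator factors as \left(x - 1\right) \left(x + 4\right) \left(2 x + 1\right); partial fractions split f into directly integrable pieces: - \frac{8}{21 \left(2 x + 1\right)} + \frac{2}{35 \left(x + 4\right)} + \frac{2}{15 \left(x - 1\right)}.
Check: d/dx[\frac{2 \log{\left(x - 1 \right)}}{15} - \frac{4 \log{\left(x + \frac{1}{2} \right)}}{21} + \frac{2 \log{\left(x + 4 \right)}}{35}] = \frac{2}{2 x^{3} + 7 x^{2} - 5 x - 4}, which equals f(x).

An antiderivative is F(x) = \frac{2 \log{\left(x - 1 \right)}}{15} - \frac{4 \log{\left(x + \frac{1}{2} \right)}}{21} + \frac{2 \log{\left(x + 4 \right)}}{35}.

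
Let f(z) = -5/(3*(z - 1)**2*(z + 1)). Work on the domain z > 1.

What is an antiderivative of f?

An antiderivative is F(z) = -5*(-z*log(z - 1) + z*log(z + 1) + log(z - 1) - log(z + 1) - 2)/(12*(z - 1)).

The denominator factors as 3*(z - 1)**2*(z + 1); partial fractions split f into directly integrable pieces: -5/(12*(z + 1)) + 5/(12*(z - 1)) - 5/(6*(z - 1)**2).
Check: d/dz[-5*(-z*log(z - 1) + z*log(z + 1) + log(z - 1) - log(z + 1) - 2)/(12*(z - 1))] = -5/(3*z**3 - 3*z**2 - 3*z + 3), which equals f(z).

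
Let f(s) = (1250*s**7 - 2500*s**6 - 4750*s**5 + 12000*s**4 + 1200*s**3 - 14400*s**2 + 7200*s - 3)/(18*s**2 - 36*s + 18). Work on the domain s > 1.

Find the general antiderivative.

A candidate is checked by its d/ds: the result must match f(s).
Check: d/ds[5*(5*s**2/3 - 4)**3/2 + 1/(3*(2*s - 2))] = (1250*s**7 - 2500*s**6 - 4750*s**5 + 12000*s**4 + 1200*s**3 - 14400*s**2 + 7200*s - 3)/(18*s**2 - 36*s + 18) = f(s).

F(s) = 5*(5*s**2/3 - 4)**3/2 + 1/(3*(2*s - 2)) + C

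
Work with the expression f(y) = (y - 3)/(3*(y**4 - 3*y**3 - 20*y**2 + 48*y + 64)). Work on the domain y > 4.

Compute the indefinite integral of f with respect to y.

F(y) = 9*log(y - 4)/1600 - 4*log(y + 1)/225 + 7*log(y + 4)/576 - 1/(120*y - 480) + C

The denominator factors as 3*(y - 4)**2*(y + 1)*(y + 4); partial fractions split f into directly integrable pieces: 7/(576*(y + 4)) - 4/(225*(y + 1)) + 9/(1600*(y - 4)) + 1/(120*(y - 4)**2).
Check: d/dy[9*log(y - 4)/1600 - 4*log(y + 1)/225 + 7*log(y + 4)/576 - 1/(120*y - 480)] = (y - 3)/(3*y**4 - 9*y**3 - 60*y**2 + 144*y + 192), which equals f(y).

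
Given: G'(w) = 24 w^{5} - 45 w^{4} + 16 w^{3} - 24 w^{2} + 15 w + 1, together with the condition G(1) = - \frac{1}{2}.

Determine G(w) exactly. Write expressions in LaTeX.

Recognize the product-rule pattern: G'(w) = u'v + uv' with u = 2 w^{2} - 4 w, v = 2 w^{4} - \frac{w^{3}}{2} + w^{2} - 2 w - \frac{1}{4}, so integration by parts undoes it.
A general antiderivative is \left(2 w^{2} - 4 w\right) \left(2 w^{4} - \frac{w^{3}}{2} + w^{2} - 2 w - \frac{1}{4}\right) + C.
The condition gives C = - \frac{1}{2} - (- \frac{1}{2}) = 0.
So G(w) = 4 w^{6} - 9 w^{5} + 4 w^{4} - 8 w^{3} + \frac{15 w^{2}}{2} + w.
Check: d/dw[4 w^{6} - 9 w^{5} + 4 w^{4} - 8 w^{3} + \frac{15 w^{2}}{2} + w] = 24 w^{5} - 45 w^{4} + 16 w^{3} - 24 w^{2} + 15 w + 1 = G'(w).

G(w) = 4 w^{6} - 9 w^{5} + 4 w^{4} - 8 w^{3} + \frac{15 w^{2}}{2} + w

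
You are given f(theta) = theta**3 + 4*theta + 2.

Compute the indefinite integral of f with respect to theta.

Integrate term by term and add the pieces.
Check: d/dtheta[theta**4/4 + 2*theta**2 + 2*theta] = theta**3 + 4*theta + 2 = f(theta).

F(theta) = theta**4/4 + 2*theta**2 + 2*theta + C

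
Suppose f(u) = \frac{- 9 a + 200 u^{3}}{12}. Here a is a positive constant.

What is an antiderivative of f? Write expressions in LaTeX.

Whatever form F(u) takes, F'(u) = f(u) is non-negotiable.
Check: d/du[\frac{u \left(- 9 a + 50 u^{3}\right)}{12}] = - \frac{3 a}{4} + \frac{50 u^{3}}{3}, which equals f(u).

An antiderivative is F(u) = \frac{u \left(- 9 a + 50 u^{3}\right)}{12}.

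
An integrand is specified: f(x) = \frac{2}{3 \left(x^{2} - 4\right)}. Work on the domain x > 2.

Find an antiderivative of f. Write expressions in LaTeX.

An antiderivative is F(x) = \frac{\log{\left(x - 2 \right)}}{6} - \frac{\log{\left(x + 2 \right)}}{6}.

Factor the denominator (3 \left(x - 2\right) \left(x + 2\right)) and decompose: f = - \frac{1}{6 \left(x + 2\right)} + \frac{1}{6 \left(x - 2\right)}; each piece integrates to a log, atan, or power term.
Check: d/dx[\frac{\log{\left(x - 2 \right)}}{6} - \frac{\log{\left(x + 2 \right)}}{6}] = \frac{2}{3 x^{2} - 12}, which equals f(x).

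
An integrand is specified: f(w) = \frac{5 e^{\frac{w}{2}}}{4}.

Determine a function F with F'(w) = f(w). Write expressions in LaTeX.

An antiderivative is F(w) = \frac{5 e^{\frac{w}{2}}}{2}.

Differentiate the proposed F(w) back; it has to land on f(w) exactly.
Check: d/dw[\frac{5 e^{\frac{w}{2}}}{2}] = \frac{5 e^{\frac{w}{2}}}{4} = f(w).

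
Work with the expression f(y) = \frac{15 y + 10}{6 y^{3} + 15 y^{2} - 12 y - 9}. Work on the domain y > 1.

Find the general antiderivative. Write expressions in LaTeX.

The denominator factors as 3 \left(y - 1\right) \left(y + 3\right) \left(2 y + 1\right); partial fractions split f into directly integrable pieces: - \frac{2}{9 \left(2 y + 1\right)} - \frac{7}{12 \left(y + 3\right)} + \frac{25}{36 \left(y - 1\right)}.
Check: d/dy[\frac{25 \log{\left(y - 1 \right)}}{36} - \frac{\log{\left(y + \frac{1}{2} \right)}}{9} - \frac{7 \log{\left(y + 3 \right)}}{12}] = \frac{15 y + 10}{6 y^{3} + 15 y^{2} - 12 y - 9} = f(y).

F(y) = \frac{25 \log{\left(y - 1 \right)}}{36} - \frac{\log{\left(y + \frac{1}{2} \right)}}{9} - \frac{7 \log{\left(y + 3 \right)}}{12} + C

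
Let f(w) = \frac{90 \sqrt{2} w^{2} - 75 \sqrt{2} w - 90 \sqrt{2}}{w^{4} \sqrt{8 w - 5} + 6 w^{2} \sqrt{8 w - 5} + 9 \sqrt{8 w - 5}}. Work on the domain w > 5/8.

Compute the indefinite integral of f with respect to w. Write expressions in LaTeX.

f has the shape u'v + uv' for u = - \frac{15 \sqrt{4 w - \frac{5}{2}}}{2} and v = \frac{1}{\frac{w^{2}}{2} + \frac{3}{2}} — it is the derivative of the product u*v.
Check: d/dw[- \frac{15 \sqrt{2} \sqrt{8 w - 5}}{2 \left(w^{2} + 3\right)}] = \frac{90 \sqrt{2} w^{2} - 75 \sqrt{2} w - 90 \sqrt{2}}{w^{4} \sqrt{8 w - 5} + 6 w^{2} \sqrt{8 w - 5} + 9 \sqrt{8 w - 5}} = f(w).

F(w) = - \frac{15 \sqrt{2} \sqrt{8 w - 5}}{2 \left(w^{2} + 3\right)} + C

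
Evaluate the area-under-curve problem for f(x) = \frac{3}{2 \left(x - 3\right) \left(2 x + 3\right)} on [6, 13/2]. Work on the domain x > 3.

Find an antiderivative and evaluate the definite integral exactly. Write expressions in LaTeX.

Antiderivative: F(x) = \frac{\log{\left(x - 3 \right)}}{6} - \frac{\log{\left(x + \frac{3}{2} \right)}}{6}; value = - \frac{\log{\left(8 \right)}}{6} - \frac{\log{\left(3 \right)}}{6} + \frac{\log{\left(\frac{7}{2} \right)}}{6} + \frac{\log{\left(\frac{15}{2} \right)}}{6}

The denominator factors as 2 \left(x - 3\right) \left(2 x + 3\right); partial fractions split f into directly integrable pieces: - \frac{1}{3 \left(2 x + 3\right)} + \frac{1}{6 \left(x - 3\right)}.
F(x) = \frac{\log{\left(x - 3 \right)}}{6} - \frac{\log{\left(x + \frac{3}{2} \right)}}{6} is an antiderivative of f.
Check: d/dx[\frac{\log{\left(x - 3 \right)}}{6} - \frac{\log{\left(x + \frac{3}{2} \right)}}{6}] = \frac{3}{4 x^{2} - 6 x - 18}, which equals f(x).
F(13/2) = - \frac{\log{\left(8 \right)}}{6} + \frac{\log{\left(\frac{7}{2} \right)}}{6}; F(6) = - \frac{\log{\left(\frac{15}{2} \right)}}{6} + \frac{\log{\left(3 \right)}}{6}.
Integral = F(13/2) - F(6) = - \frac{\log{\left(8 \right)}}{6} - \frac{\log{\left(3 \right)}}{6} + \frac{\log{\left(\frac{7}{2} \right)}}{6} + \frac{\log{\left(\frac{15}{2} \right)}}{6}.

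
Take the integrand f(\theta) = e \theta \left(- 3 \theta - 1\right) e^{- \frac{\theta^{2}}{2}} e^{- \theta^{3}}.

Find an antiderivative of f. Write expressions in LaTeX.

An antiderivative is F(\theta) = e^{- \theta^{3} - \frac{\theta^{2}}{2} + 1}.

f matches the chain-rule pattern g'(h)*h' with inner function h(\theta) = - \theta^{3} - \frac{\theta^{2}}{2} + 1; substituting u = h(\theta) collapses the integral.
Check: d/d\theta[e^{- \theta^{3} - \frac{\theta^{2}}{2} + 1}] = e \left(- 3 \theta^{2} - \theta\right) e^{- \frac{\theta^{2}}{2}} e^{- \theta^{3}}, which equals f(\theta).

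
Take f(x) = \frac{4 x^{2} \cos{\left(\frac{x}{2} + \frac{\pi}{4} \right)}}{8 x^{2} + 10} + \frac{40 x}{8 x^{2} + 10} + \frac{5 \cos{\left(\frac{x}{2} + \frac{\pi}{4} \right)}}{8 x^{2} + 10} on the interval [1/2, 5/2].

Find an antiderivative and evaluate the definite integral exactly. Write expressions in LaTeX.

The integrand splits into summands that can be handled one at a time.
F(x) = \frac{5 \log{\left(4 x^{2} + 5 \right)}}{2} + \sin{\left(\frac{x}{2} + \frac{\pi}{4} \right)} is an antiderivative of f.
Check: d/dx[\frac{5 \log{\left(4 x^{2} + 5 \right)}}{2} + \sin{\left(\frac{x}{2} + \frac{\pi}{4} \right)}] = \frac{4 x^{2} \cos{\left(\frac{x}{2} + \frac{\pi}{4} \right)} + 40 x + 5 \cos{\left(\frac{x}{2} + \frac{\pi}{4} \right)}}{8 x^{2} + 10}, which equals f(x).
F(5/2) = \sin{\left(\frac{\pi}{4} + \frac{5}{4} \right)} + \frac{5 \log{\left(30 \right)}}{2}; F(1/2) = \sin{\left(\frac{1}{4} + \frac{\pi}{4} \right)} + \frac{5 \log{\left(6 \right)}}{2}.
Integral = F(5/2) - F(1/2) = - \frac{5 \log{\left(6 \right)}}{2} - \sin{\left(\frac{1}{4} + \frac{\pi}{4} \right)} + \sin{\left(\frac{\pi}{4} + \frac{5}{4} \right)} + \frac{5 \log{\left(30 \right)}}{2}.

Antiderivative: F(x) = \frac{5 \log{\left(4 x^{2} + 5 \right)}}{2} + \sin{\left(\frac{x}{2} + \frac{\pi}{4} \right)}; value = - \frac{5 \log{\left(6 \right)}}{2} - \sin{\left(\frac{1}{4} + \frac{\pi}{4} \right)} + \sin{\left(\frac{\pi}{4} + \frac{5}{4} \right)} + \frac{5 \log{\left(30 \right)}}{2}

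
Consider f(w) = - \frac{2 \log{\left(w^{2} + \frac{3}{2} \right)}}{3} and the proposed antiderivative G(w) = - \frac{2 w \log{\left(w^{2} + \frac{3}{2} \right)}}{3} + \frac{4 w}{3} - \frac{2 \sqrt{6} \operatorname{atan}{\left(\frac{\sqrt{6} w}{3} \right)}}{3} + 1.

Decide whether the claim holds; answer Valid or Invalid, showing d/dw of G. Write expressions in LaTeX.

d/dw[G] = - \frac{2 \log{\left(w^{2} + \frac{3}{2} \right)}}{3}
This equals f(w) exactly, so the claim holds.

Valid. The derivative of G reproduces f.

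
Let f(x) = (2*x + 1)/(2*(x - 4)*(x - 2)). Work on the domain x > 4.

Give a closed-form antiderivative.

The denominator factors as 2*(x - 4)*(x - 2); partial fractions split f into directly integrable pieces: -5/(4*(x - 2)) + 9/(4*(x - 4)).
Check: d/dx[9*log(x - 4)/4 - 5*log(x - 2)/4] = (2*x + 1)/(2*x**2 - 12*x + 16), which equals f(x).

An antiderivative is F(x) = 9*log(x - 4)/4 - 5*log(x - 2)/4.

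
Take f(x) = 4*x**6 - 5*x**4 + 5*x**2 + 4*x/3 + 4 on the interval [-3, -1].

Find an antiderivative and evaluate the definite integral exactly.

Antiderivative: F(x) = 4*x**7/7 - x**5 + 5*x**3/3 + 2*x**2/3 + 4*x; value = 7372/7

The integrand splits into summands that can be handled one at a time.
F(x) = 4*x**7/7 - x**5 + 5*x**3/3 + 2*x**2/3 + 4*x is an antiderivative of f.
Check: d/dx[4*x**7/7 - x**5 + 5*x**3/3 + 2*x**2/3 + 4*x] = 4*x**6 - 5*x**4 + 5*x**2 + 4*x/3 + 4 = f(x).
F(-1) = -32/7; F(-3) = -7404/7.
Integral = F(-1) - F(-3) = 7372/7.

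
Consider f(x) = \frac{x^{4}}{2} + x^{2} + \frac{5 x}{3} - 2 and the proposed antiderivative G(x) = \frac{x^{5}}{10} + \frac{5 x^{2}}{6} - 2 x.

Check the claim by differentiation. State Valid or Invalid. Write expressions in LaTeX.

d/dx[G] = \frac{x^{4}}{2} + \frac{5 x}{3} - 2
d/dx[G] - f(x) = - x^{2} != 0.

Invalid: d/dx[G] - f = - x^{2}, which is not 0.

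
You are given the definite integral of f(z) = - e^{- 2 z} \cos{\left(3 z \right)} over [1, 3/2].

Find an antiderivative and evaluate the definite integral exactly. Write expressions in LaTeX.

Antiderivative: F(z) = \frac{\left(- 3 \sin{\left(3 z \right)} + 2 \cos{\left(3 z \right)}\right) e^{- 2 z}}{13}; value = \frac{2 \cos{\left(\frac{9}{2} \right)}}{13 e^{3}} + \frac{3 \sin{\left(3 \right)}}{13 e^{2}} - \frac{3 \sin{\left(\frac{9}{2} \right)}}{13 e^{3}} - \frac{2 \cos{\left(3 \right)}}{13 e^{2}}

A candidate is checked by its d/dz: the result must match f(z).
F(z) = \frac{\left(- 3 \sin{\left(3 z \right)} + 2 \cos{\left(3 z \right)}\right) e^{- 2 z}}{13} is an antiderivative of f.
Check: d/dz[\frac{\left(- 3 \sin{\left(3 z \right)} + 2 \cos{\left(3 z \right)}\right) e^{- 2 z}}{13}] = - e^{- 2 z} \cos{\left(3 z \right)} = f(z).
F(3/2) = \frac{2 \cos{\left(\frac{9}{2} \right)}}{13 e^{3}} - \frac{3 \sin{\left(\frac{9}{2} \right)}}{13 e^{3}}; F(1) = \frac{2 \cos{\left(3 \right)}}{13 e^{2}} - \frac{3 \sin{\left(3 \right)}}{13 e^{2}}.
Integral = F(3/2) - F(1) = \frac{2 \cos{\left(\frac{9}{2} \right)}}{13 e^{3}} + \frac{3 \sin{\left(3 \right)}}{13 e^{2}} - \frac{3 \sin{\left(\frac{9}{2} \right)}}{13 e^{3}} - \frac{2 \cos{\left(3 \right)}}{13 e^{2}}.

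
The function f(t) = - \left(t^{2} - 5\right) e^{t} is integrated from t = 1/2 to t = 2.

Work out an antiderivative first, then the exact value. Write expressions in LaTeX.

Antiderivative: F(t) = \left(- t^{2} + 2 t + 3\right) e^{t}; value = - \frac{15 e^{\frac{1}{2}}}{4} + 3 e^{2}

Recognize the product-rule pattern: f = u'v + uv' with u = - t^{2} + 2 t + 3, v = e^{t}, so integration by parts undoes it.
F(t) = \left(- t^{2} + 2 t + 3\right) e^{t} is an antiderivative of f.
Check: d/dt[\left(- t^{2} + 2 t + 3\right) e^{t}] = - t^{2} e^{t} + 5 e^{t}, which equals f(t).
F(2) = 3 e^{2}; F(1/2) = \frac{15 e^{\frac{1}{2}}}{4}.
Integral = F(2) - F(1/2) = - \frac{15 e^{\frac{1}{2}}}{4} + 3 e^{2}.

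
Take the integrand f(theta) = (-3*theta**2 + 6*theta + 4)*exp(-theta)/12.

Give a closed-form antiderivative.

Recognize the product-rule pattern: f = u'v + uv' with u = theta**2/4 - 1/3, v = exp(-theta), so integration by parts undoes it.
Check: d/dtheta[(3*theta**2 - 4)*exp(-theta)/12] = (-3*theta**2 + 6*theta + 4)*exp(-theta)/12 = f(theta).

An antiderivative is F(theta) = (3*theta**2 - 4)*exp(-theta)/12.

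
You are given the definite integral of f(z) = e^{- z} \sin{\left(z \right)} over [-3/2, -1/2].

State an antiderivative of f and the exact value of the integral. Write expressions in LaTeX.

Differentiate the proposed F(z) back; it has to land on f(z) exactly.
F(z) = \frac{\left(- \sin{\left(z \right)} - \cos{\left(z \right)}\right) e^{- z}}{2} is an antiderivative of f.
Check: d/dz[\frac{\left(- \sin{\left(z \right)} - \cos{\left(z \right)}\right) e^{- z}}{2}] = e^{- z} \sin{\left(z \right)} = f(z).
F(-1/2) = - \frac{e^{\frac{1}{2}} \cos{\left(\frac{1}{2} \right)}}{2} + \frac{e^{\frac{1}{2}} \sin{\left(\frac{1}{2} \right)}}{2}; F(-3/2) = - \frac{e^{\frac{3}{2}} \cos{\left(\frac{3}{2} \right)}}{2} + \frac{e^{\frac{3}{2}} \sin{\left(\frac{3}{2} \right)}}{2}.
Integral = F(-1/2) - F(-3/2) = - \frac{e^{\frac{3}{2}} \sin{\left(\frac{3}{2} \right)}}{2} - \frac{e^{\frac{1}{2}} \cos{\left(\frac{1}{2} \right)}}{2} + \frac{e^{\frac{3}{2}} \cos{\left(\frac{3}{2} \right)}}{2} + \frac{e^{\frac{1}{2}} \sin{\left(\frac{1}{2} \right)}}{2}.

Antiderivative: F(z) = \frac{\left(- \sin{\left(z \right)} - \cos{\left(z \right)}\right) e^{- z}}{2}; value = - \frac{e^{\frac{3}{2}} \sin{\left(\frac{3}{2} \right)}}{2} - \frac{e^{\frac{1}{2}} \cos{\left(\frac{1}{2} \right)}}{2} + \frac{e^{\frac{3}{2}} \cos{\left(\frac{3}{2} \right)}}{2} + \frac{e^{\frac{1}{2}} \sin{\left(\frac{1}{2} \right)}}{2}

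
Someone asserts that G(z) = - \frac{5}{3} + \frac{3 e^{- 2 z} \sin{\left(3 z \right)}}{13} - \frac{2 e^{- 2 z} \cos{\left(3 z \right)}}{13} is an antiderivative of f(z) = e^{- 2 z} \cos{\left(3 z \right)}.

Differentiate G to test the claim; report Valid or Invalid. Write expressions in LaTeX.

d/dz[G] = e^{- 2 z} \cos{\left(3 z \right)}
This equals f(z) exactly, so the claim holds.

Valid - differentiating G returns exactly f.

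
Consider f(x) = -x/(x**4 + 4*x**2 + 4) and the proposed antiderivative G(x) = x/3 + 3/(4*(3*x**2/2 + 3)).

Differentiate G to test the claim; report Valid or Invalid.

Invalid: d/dx[G] - f = 1/3, which is not 0.

d/dx[G] = (x**4 + 4*x**2 - 3*x + 4)/(3*x**4 + 12*x**2 + 12)
d/dx[G] - f(x) = 1/3 != 0.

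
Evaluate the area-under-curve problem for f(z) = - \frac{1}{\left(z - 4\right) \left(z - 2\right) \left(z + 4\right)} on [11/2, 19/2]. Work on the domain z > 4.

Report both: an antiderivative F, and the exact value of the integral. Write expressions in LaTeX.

Antiderivative: F(z) = - \frac{\log{\left(z - 4 \right)}}{16} + \frac{\log{\left(z - 2 \right)}}{12} - \frac{\log{\left(z + 4 \right)}}{48}; value = - \frac{\log{\left(\frac{11}{2} \right)}}{16} - \frac{\log{\left(\frac{7}{2} \right)}}{12} - \frac{\log{\left(\frac{27}{2} \right)}}{48} + \frac{\log{\left(\frac{3}{2} \right)}}{16} + \frac{\log{\left(\frac{19}{2} \right)}}{48} + \frac{\log{\left(\frac{15}{2} \right)}}{12}

The denominator factors as \left(z - 4\right) \left(z - 2\right) \left(z + 4\right); partial fractions split f into directly integrable pieces: - \frac{1}{48 \left(z + 4\right)} + \frac{1}{12 \left(z - 2\right)} - \frac{1}{16 \left(z - 4\right)}.
F(z) = - \frac{\log{\left(z - 4 \right)}}{16} + \frac{\log{\left(z - 2 \right)}}{12} - \frac{\log{\left(z + 4 \right)}}{48} is an antiderivative of f.
Check: d/dz[- \frac{\log{\left(z - 4 \right)}}{16} + \frac{\log{\left(z - 2 \right)}}{12} - \frac{\log{\left(z + 4 \right)}}{48}] = - \frac{1}{z^{3} - 2 z^{2} - 16 z + 32}, which equals f(z).
F(19/2) = - \frac{\log{\left(\frac{11}{2} \right)}}{16} - \frac{\log{\left(\frac{27}{2} \right)}}{48} + \frac{\log{\left(\frac{15}{2} \right)}}{12}; F(11/2) = - \frac{\log{\left(\frac{19}{2} \right)}}{48} - \frac{\log{\left(\frac{3}{2} \right)}}{16} + \frac{\log{\left(\frac{7}{2} \right)}}{12}.
Integral = F(19/2) - F(11/2) = - \frac{\log{\left(\frac{11}{2} \right)}}{16} - \frac{\log{\left(\frac{7}{2} \right)}}{12} - \frac{\log{\left(\frac{27}{2} \right)}}{48} + \frac{\log{\left(\frac{3}{2} \right)}}{16} + \frac{\log{\left(\frac{19}{2} \right)}}{48} + \frac{\log{\left(\frac{15}{2} \right)}}{12}.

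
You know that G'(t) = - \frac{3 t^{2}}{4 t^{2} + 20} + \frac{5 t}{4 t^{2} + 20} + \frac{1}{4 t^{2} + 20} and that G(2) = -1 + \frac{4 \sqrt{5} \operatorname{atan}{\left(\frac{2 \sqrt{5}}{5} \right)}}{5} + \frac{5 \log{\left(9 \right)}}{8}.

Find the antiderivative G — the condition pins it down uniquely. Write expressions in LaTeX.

Integrate term by term and add the pieces.
A general antiderivative is - \frac{3 t}{4} + \frac{5 \log{\left(t^{2} + 5 \right)}}{8} + \frac{4 \sqrt{5} \operatorname{atan}{\left(\frac{\sqrt{5} t}{5} \right)}}{5} + C.
The condition gives C = -1 + \frac{4 \sqrt{5} \operatorname{atan}{\left(\frac{2 \sqrt{5}}{5} \right)}}{5} + \frac{5 \log{\left(9 \right)}}{8} - (- \frac{3}{2} + \frac{4 \sqrt{5} \operatorname{atan}{\left(\frac{2 \sqrt{5}}{5} \right)}}{5} + \frac{5 \log{\left(9 \right)}}{8}) = \frac{1}{2}.
So G(t) = - \frac{3 t}{4} + \frac{5 \log{\left(t^{2} + 5 \right)}}{8} + \frac{4 \sqrt{5} \operatorname{atan}{\left(\frac{\sqrt{5} t}{5} \right)}}{5} + \frac{1}{2}.
Check: d/dt[- \frac{3 t}{4} + \frac{5 \log{\left(t^{2} + 5 \right)}}{8} + \frac{4 \sqrt{5} \operatorname{atan}{\left(\frac{\sqrt{5} t}{5} \right)}}{5} + \frac{1}{2}] = \frac{- 3 t^{2} + 5 t + 1}{4 t^{2} + 20}, which equals G'(t).

G(t) = - \frac{3 t}{4} + \frac{5 \log{\left(t^{2} + 5 \right)}}{8} + \frac{4 \sqrt{5} \operatorname{atan}{\left(\frac{\sqrt{5} t}{5} \right)}}{5} + \frac{1}{2}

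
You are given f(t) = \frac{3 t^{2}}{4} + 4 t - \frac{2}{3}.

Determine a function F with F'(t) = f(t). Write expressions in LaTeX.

An antiderivative is F(t) = \frac{t^{3}}{4} + 2 t^{2} - \frac{2 t}{3}.

Integrate term by term and add the pieces.
Check: d/dt[\frac{t^{3}}{4} + 2 t^{2} - \frac{2 t}{3}] = \frac{3 t^{2}}{4} + 4 t - \frac{2}{3} = f(t).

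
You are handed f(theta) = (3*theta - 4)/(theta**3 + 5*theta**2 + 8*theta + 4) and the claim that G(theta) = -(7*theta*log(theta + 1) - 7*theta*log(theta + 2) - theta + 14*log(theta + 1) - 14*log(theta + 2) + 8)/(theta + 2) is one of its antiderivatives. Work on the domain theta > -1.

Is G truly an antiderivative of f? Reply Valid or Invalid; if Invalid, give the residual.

d/dtheta[G] = (3*theta - 4)/(theta**3 + 5*theta**2 + 8*theta + 4)
This equals f(theta) exactly, so the claim holds.

Valid - differentiating G returns exactly f.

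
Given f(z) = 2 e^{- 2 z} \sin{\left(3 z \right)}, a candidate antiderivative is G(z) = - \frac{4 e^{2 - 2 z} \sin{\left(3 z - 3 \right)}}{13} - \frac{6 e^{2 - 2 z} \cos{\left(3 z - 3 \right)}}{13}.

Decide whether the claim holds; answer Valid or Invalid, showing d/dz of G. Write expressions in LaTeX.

Invalid: d/dz[G] - f = \left(- \frac{2 \sin{\left(3 z \right)}}{e^{2}} + 2 \sin{\left(3 z - 3 \right)}\right) e^{2} e^{- 2 z}, which is not 0.

d/dz[G] = 2 e^{2} e^{- 2 z} \sin{\left(3 z - 3 \right)}
d/dz[G] - f(z) = \left(- \frac{2 \sin{\left(3 z \right)}}{e^{2}} + 2 \sin{\left(3 z - 3 \right)}\right) e^{2} e^{- 2 z} != 0.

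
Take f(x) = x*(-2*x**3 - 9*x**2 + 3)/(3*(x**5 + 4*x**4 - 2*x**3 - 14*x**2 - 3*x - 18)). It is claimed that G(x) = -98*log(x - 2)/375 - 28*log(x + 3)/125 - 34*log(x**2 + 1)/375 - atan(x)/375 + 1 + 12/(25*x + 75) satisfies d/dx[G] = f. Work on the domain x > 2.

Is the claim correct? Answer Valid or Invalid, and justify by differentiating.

Valid - differentiating G returns exactly f.

d/dx[G] = (-2*x**4 - 9*x**3 + 3*x)/(3*x**5 + 12*x**4 - 6*x**3 - 42*x**2 - 9*x - 54)
This equals f(x) exactly, so the claim holds.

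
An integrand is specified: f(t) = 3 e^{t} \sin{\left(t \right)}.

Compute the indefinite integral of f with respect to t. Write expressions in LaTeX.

Differentiate the proposed F(t) back; it has to land on f(t) exactly.
Check: d/dt[- \frac{3 \left(- \sin{\left(t \right)} + \cos{\left(t \right)}\right) e^{t}}{2}] = 3 e^{t} \sin{\left(t \right)} = f(t).

F(t) = - \frac{3 \left(- \sin{\left(t \right)} + \cos{\left(t \right)}\right) e^{t}}{2} + C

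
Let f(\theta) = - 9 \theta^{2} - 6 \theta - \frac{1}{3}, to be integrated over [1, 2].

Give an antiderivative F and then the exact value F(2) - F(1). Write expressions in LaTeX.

Antiderivative: F(\theta) = - 3 \theta^{3} - 3 \theta^{2} - \frac{\theta}{3}; value = - \frac{91}{3}

The integrand splits into summands that can be handled one at a time.
F(\theta) = - 3 \theta^{3} - 3 \theta^{2} - \frac{\theta}{3} is an antiderivative of f.
Check: d/d\theta[- 3 \theta^{3} - 3 \theta^{2} - \frac{\theta}{3}] = - 9 \theta^{2} - 6 \theta - \frac{1}{3} = f(\theta).
F(2) = - \frac{110}{3}; F(1) = - \frac{19}{3}.
Integral = F(2) - F(1) = - \frac{91}{3}.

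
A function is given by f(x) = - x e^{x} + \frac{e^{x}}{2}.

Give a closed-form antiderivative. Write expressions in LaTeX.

Recognize the product-rule pattern: f = u'v + uv' with u = \frac{3}{2} - x, v = e^{x}, so integration by parts undoes it.
Check: d/dx[- \frac{\left(2 x - 3\right) e^{x}}{2}] = - x e^{x} + \frac{e^{x}}{2} = f(x).

An antiderivative is F(x) = - \frac{\left(2 x - 3\right) e^{x}}{2}.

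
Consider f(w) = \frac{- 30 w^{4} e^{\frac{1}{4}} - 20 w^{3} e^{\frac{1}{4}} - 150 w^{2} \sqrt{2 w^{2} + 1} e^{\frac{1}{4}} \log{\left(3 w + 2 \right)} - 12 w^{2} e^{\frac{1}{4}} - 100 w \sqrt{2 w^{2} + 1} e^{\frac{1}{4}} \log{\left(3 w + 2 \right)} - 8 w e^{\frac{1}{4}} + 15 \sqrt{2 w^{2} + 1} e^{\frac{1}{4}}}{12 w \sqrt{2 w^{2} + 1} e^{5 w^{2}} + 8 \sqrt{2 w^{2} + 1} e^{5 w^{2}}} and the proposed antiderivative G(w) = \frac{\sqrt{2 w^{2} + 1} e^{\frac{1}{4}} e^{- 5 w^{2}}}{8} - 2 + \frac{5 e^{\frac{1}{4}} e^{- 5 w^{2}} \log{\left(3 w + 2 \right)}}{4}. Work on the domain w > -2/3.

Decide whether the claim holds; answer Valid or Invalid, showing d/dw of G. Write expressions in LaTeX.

d/dw[G] = \frac{- 30 w^{4} e^{\frac{1}{4}} - 20 w^{3} e^{\frac{1}{4}} - 150 w^{2} \sqrt{2 w^{2} + 1} e^{\frac{1}{4}} \log{\left(3 w + 2 \right)} - 12 w^{2} e^{\frac{1}{4}} - 100 w \sqrt{2 w^{2} + 1} e^{\frac{1}{4}} \log{\left(3 w + 2 \right)} - 8 w e^{\frac{1}{4}} + 15 \sqrt{2 w^{2} + 1} e^{\frac{1}{4}}}{12 w \sqrt{2 w^{2} + 1} e^{5 w^{2}} + 8 \sqrt{2 w^{2} + 1} e^{5 w^{2}}}
This equals f(w) exactly, so the claim holds.

Valid - the claim checks out under differentiation.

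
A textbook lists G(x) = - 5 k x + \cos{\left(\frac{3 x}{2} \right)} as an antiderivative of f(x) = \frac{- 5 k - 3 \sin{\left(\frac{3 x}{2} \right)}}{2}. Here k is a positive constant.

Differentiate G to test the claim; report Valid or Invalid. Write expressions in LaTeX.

d/dx[G] = - 5 k - \frac{3 \sin{\left(\frac{3 x}{2} \right)}}{2}
d/dx[G] - f(x) = - \frac{5 k}{2} != 0.

Invalid: d/dx[G] - f = - \frac{5 k}{2}, which is not 0.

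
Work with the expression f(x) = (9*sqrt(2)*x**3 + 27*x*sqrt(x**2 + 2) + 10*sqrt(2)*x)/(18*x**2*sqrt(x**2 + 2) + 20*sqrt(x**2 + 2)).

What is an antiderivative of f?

A candidate is checked by its d/dx: the result must match f(x).
Check: d/dx[(2*sqrt(2)*sqrt(x**2 + 2) + 3*log(3*x**2/2 + 5/3))/4] = (9*sqrt(2)*x**3 + 27*x*sqrt(x**2 + 2) + 10*sqrt(2)*x)/(18*x**2*sqrt(x**2 + 2) + 20*sqrt(x**2 + 2)) = f(x).

An antiderivative is F(x) = (2*sqrt(2)*sqrt(x**2 + 2) + 3*log(3*x**2/2 + 5/3))/4.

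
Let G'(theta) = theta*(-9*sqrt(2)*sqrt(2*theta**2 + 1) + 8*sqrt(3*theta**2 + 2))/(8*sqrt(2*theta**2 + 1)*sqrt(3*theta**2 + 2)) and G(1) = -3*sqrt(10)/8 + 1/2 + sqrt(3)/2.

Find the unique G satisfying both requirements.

A first test for any G(theta): its theta-derivative must equal the given G'(theta).
A general antiderivative is -3*sqrt(3*theta**2/2 + 1)/4 + sqrt(2*theta**2 + 1)/2 + C.
The condition gives C = -3*sqrt(10)/8 + 1/2 + sqrt(3)/2 - (-3*sqrt(10)/8 + sqrt(3)/2) = 1/2.
So G(theta) = -3*sqrt(3*theta**2/2 + 1)/4 + sqrt(2*theta**2 + 1)/2 + 1/2.
Check: d/dtheta[-3*sqrt(3*theta**2/2 + 1)/4 + sqrt(2*theta**2 + 1)/2 + 1/2] = (-9*sqrt(2)*theta*sqrt(2*theta**2 + 1) + 8*theta*sqrt(3*theta**2 + 2))/(8*sqrt(2*theta**2 + 1)*sqrt(3*theta**2 + 2)), which equals G'(theta).

G(theta) = -3*sqrt(3*theta**2/2 + 1)/4 + sqrt(2*theta**2 + 1)/2 + 1/2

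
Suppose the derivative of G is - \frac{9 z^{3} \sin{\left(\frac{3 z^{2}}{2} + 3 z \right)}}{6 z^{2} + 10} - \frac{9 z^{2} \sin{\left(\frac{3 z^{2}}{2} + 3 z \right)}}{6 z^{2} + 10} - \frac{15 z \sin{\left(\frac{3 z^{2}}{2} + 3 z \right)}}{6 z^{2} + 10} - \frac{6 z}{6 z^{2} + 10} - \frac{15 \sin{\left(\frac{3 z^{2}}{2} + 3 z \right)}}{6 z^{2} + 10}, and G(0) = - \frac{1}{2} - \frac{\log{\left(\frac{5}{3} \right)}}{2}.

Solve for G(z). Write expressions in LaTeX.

Integrate term by term and add the pieces.
A general antiderivative is - \frac{\log{\left(z^{2} + \frac{5}{3} \right)}}{2} + \frac{\cos{\left(\frac{3 z^{2}}{2} + 3 z \right)}}{2} + C.
The condition gives C = - \frac{1}{2} - \frac{\log{\left(\frac{5}{3} \right)}}{2} - (\frac{1}{2} - \frac{\log{\left(\frac{5}{3} \right)}}{2}) = -1.
So G(z) = \frac{- \log{\left(z^{2} + \frac{5}{3} \right)} + \cos{\left(\frac{3 z^{2}}{2} + 3 z \right)} - 2}{2}.
Check: d/dz[\frac{- \log{\left(z^{2} + \frac{5}{3} \right)} + \cos{\left(\frac{3 z^{2}}{2} + 3 z \right)} - 2}{2}] = \frac{- 9 z^{3} \sin{\left(\frac{3 z^{2}}{2} + 3 z \right)} - 9 z^{2} \sin{\left(\frac{3 z^{2}}{2} + 3 z \right)} - 15 z \sin{\left(\frac{3 z^{2}}{2} + 3 z \right)} - 6 z - 15 \sin{\left(\frac{3 z^{2}}{2} + 3 z \right)}}{6 z^{2} + 10}, which equals G'(z).

G(z) = \frac{- \log{\left(z^{2} + \frac{5}{3} \right)} + \cos{\left(\frac{3 z^{2}}{2} + 3 z \right)} - 2}{2}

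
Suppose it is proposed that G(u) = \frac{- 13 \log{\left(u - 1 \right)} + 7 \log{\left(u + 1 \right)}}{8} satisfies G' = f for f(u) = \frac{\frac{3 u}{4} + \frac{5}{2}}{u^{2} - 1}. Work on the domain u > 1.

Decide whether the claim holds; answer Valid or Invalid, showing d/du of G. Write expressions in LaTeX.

d/du[G] = \frac{- 3 u - 10}{4 u^{2} - 4}
d/du[G] - f(u) = \frac{- 3 u - 10}{2 u^{2} - 2} != 0.

Invalid: d/du[G] - f = \frac{- 3 u - 10}{2 u^{2} - 2}, which is not 0.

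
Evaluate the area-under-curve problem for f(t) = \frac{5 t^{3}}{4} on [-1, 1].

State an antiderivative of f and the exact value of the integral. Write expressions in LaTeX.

Any candidate F(t) must reproduce f(t) exactly when differentiated.
F(t) = \frac{5 t^{4}}{16} is an antiderivative of f.
Check: d/dt[\frac{5 t^{4}}{16}] = \frac{5 t^{3}}{4} = f(t).
F(1) = \frac{5}{16}; F(-1) = \frac{5}{16}.
Integral = F(1) - F(-1) = 0.

Antiderivative: F(t) = \frac{5 t^{4}}{16}; value = 0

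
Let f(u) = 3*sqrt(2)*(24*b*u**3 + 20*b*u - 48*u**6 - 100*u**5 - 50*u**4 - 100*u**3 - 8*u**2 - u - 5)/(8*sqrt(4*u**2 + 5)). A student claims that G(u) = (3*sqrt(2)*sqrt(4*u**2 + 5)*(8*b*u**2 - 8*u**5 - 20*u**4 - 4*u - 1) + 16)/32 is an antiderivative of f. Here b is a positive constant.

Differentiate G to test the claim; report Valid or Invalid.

d/du[G] = (72*sqrt(2)*b*u**3 + 60*sqrt(2)*b*u - 144*sqrt(2)*u**6 - 300*sqrt(2)*u**5 - 150*sqrt(2)*u**4 - 300*sqrt(2)*u**3 - 24*sqrt(2)*u**2 - 3*sqrt(2)*u - 15*sqrt(2))/(8*sqrt(4*u**2 + 5))
This equals f(u) exactly, so the claim holds.

Valid: G'(u) = f(u).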